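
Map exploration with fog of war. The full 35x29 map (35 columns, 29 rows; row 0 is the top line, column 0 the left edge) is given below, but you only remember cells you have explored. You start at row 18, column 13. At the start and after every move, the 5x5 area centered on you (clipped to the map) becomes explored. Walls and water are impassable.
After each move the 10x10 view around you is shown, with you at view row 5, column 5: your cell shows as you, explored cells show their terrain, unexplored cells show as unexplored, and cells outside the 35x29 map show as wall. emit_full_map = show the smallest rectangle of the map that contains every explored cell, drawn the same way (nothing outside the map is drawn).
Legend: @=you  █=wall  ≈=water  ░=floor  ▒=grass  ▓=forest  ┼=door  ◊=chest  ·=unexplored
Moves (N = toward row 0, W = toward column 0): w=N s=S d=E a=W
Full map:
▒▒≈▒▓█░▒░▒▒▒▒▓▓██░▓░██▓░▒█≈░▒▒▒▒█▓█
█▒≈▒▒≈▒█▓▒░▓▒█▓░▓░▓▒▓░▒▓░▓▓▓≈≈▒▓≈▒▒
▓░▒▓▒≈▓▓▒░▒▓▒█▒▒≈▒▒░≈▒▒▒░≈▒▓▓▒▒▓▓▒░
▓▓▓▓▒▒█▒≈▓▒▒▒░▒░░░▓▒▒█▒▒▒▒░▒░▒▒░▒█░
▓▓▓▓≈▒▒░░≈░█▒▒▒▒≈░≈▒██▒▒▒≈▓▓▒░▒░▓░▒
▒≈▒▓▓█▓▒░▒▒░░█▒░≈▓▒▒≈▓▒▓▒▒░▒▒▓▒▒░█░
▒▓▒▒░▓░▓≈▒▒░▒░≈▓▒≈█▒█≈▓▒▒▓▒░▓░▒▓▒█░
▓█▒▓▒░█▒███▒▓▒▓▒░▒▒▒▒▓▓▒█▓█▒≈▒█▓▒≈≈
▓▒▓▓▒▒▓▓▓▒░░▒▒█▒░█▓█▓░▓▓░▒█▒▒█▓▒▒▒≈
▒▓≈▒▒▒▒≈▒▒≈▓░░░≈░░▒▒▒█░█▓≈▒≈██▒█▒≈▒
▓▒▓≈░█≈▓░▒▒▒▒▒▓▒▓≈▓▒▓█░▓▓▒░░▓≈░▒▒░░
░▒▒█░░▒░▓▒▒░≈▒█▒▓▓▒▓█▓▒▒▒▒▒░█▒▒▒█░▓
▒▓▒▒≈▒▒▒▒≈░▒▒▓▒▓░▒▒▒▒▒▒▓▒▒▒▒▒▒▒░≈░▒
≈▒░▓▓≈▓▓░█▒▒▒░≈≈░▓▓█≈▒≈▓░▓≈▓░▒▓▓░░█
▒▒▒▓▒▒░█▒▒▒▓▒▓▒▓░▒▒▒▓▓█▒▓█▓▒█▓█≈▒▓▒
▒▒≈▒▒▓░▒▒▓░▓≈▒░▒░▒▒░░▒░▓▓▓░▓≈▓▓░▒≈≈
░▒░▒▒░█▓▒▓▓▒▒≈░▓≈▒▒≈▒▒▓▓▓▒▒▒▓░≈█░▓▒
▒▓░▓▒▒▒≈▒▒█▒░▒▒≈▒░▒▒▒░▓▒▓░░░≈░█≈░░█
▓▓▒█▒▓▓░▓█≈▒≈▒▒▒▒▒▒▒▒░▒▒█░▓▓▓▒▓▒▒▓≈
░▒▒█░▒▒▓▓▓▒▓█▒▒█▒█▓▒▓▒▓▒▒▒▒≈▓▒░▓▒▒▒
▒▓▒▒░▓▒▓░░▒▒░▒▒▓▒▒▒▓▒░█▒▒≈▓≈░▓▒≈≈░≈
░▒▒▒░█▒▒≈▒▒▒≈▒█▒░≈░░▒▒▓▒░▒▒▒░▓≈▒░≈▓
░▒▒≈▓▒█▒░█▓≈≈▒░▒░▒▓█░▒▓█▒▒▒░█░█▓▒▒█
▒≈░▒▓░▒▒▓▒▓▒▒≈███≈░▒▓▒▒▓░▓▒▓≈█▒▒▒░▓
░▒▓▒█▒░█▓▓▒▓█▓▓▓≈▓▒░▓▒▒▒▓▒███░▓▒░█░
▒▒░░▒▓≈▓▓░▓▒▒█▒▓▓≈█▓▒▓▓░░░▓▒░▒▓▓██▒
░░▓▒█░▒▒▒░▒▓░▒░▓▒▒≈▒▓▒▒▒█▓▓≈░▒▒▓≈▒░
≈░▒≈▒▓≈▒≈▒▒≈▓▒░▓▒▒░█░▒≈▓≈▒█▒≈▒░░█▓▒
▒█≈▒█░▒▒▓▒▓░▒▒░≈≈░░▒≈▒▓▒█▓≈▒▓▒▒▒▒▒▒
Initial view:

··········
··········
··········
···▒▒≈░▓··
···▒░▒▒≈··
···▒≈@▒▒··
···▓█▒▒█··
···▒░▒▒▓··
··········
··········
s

··········
··········
···▒▒≈░▓··
···▒░▒▒≈··
···▒≈▒▒▒··
···▓█@▒█··
···▒░▒▒▓··
···▒≈▒█▒··
··········
··········

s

··········
···▒▒≈░▓··
···▒░▒▒≈··
···▒≈▒▒▒··
···▓█▒▒█··
···▒░@▒▓··
···▒≈▒█▒··
···≈≈▒░▒··
··········
··········

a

··········
····▒▒≈░▓·
····▒░▒▒≈·
···≈▒≈▒▒▒·
···▒▓█▒▒█·
···▒▒@▒▒▓·
···▒▒≈▒█▒·
···▓≈≈▒░▒·
··········
··········

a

··········
·····▒▒≈░▓
·····▒░▒▒≈
···█≈▒≈▒▒▒
···▓▒▓█▒▒█
···░▒@░▒▒▓
···▒▒▒≈▒█▒
···█▓≈≈▒░▒
··········
··········

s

·····▒▒≈░▓
·····▒░▒▒≈
···█≈▒≈▒▒▒
···▓▒▓█▒▒█
···░▒▒░▒▒▓
···▒▒@≈▒█▒
···█▓≈≈▒░▒
···▒▓▒▒≈··
··········
··········

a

······▒▒≈░
······▒░▒▒
····█≈▒≈▒▒
···▓▓▒▓█▒▒
···░░▒▒░▒▒
···≈▒@▒≈▒█
···░█▓≈≈▒░
···▓▒▓▒▒≈·
··········
··········

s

······▒░▒▒
····█≈▒≈▒▒
···▓▓▒▓█▒▒
···░░▒▒░▒▒
···≈▒▒▒≈▒█
···░█@≈≈▒░
···▓▒▓▒▒≈·
···▓▓▒▓█··
··········
··········

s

····█≈▒≈▒▒
···▓▓▒▓█▒▒
···░░▒▒░▒▒
···≈▒▒▒≈▒█
···░█▓≈≈▒░
···▓▒@▒▒≈·
···▓▓▒▓█··
···▓░▓▒▒··
··········
··········

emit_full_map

···▒▒≈░▓
···▒░▒▒≈
·█≈▒≈▒▒▒
▓▓▒▓█▒▒█
░░▒▒░▒▒▓
≈▒▒▒≈▒█▒
░█▓≈≈▒░▒
▓▒@▒▒≈··
▓▓▒▓█···
▓░▓▒▒···

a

·····█≈▒≈▒
····▓▓▒▓█▒
····░░▒▒░▒
···▒≈▒▒▒≈▒
···▒░█▓≈≈▒
···▒▓@▓▒▒≈
···█▓▓▒▓█·
···▓▓░▓▒▒·
··········
··········

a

······█≈▒≈
·····▓▓▒▓█
·····░░▒▒░
···▒▒≈▒▒▒≈
···█▒░█▓≈≈
···▒▒@▒▓▒▒
···░█▓▓▒▓█
···≈▓▓░▓▒▒
··········
··········

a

·······█≈▒
······▓▓▒▓
······░░▒▒
···█▒▒≈▒▒▒
···▒█▒░█▓≈
···░▒@▓▒▓▒
···▒░█▓▓▒▓
···▓≈▓▓░▓▒
··········
··········

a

········█≈
·······▓▓▒
·······░░▒
···░█▒▒≈▒▒
···▓▒█▒░█▓
···▓░@▒▓▒▓
···█▒░█▓▓▒
···▒▓≈▓▓░▓
··········
··········

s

·······▓▓▒
·······░░▒
···░█▒▒≈▒▒
···▓▒█▒░█▓
···▓░▒▒▓▒▓
···█▒@█▓▓▒
···▒▓≈▓▓░▓
···█░▒▒▒··
··········
··········

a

········▓▓
········░░
····░█▒▒≈▒
···≈▓▒█▒░█
···▒▓░▒▒▓▒
···▒█@░█▓▓
···░▒▓≈▓▓░
···▒█░▒▒▒·
··········
··········

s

········░░
····░█▒▒≈▒
···≈▓▒█▒░█
···▒▓░▒▒▓▒
···▒█▒░█▓▓
···░▒@≈▓▓░
···▒█░▒▒▒·
···≈▒▓≈▒··
··········
██████████

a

█········░
█····░█▒▒≈
█···≈▓▒█▒░
█··░▒▓░▒▒▓
█··▓▒█▒░█▓
█··░░@▓≈▓▓
█··▓▒█░▒▒▒
█··▒≈▒▓≈▒·
█·········
██████████

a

██········
██····░█▒▒
██···≈▓▒█▒
██·≈░▒▓░▒▒
██·▒▓▒█▒░█
██·▒░@▒▓≈▓
██·░▓▒█░▒▒
██·░▒≈▒▓≈▒
██········
██████████

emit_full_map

··········▒▒≈░▓
··········▒░▒▒≈
········█≈▒≈▒▒▒
·······▓▓▒▓█▒▒█
·······░░▒▒░▒▒▓
···░█▒▒≈▒▒▒≈▒█▒
··≈▓▒█▒░█▓≈≈▒░▒
≈░▒▓░▒▒▓▒▓▒▒≈··
▒▓▒█▒░█▓▓▒▓█···
▒░@▒▓≈▓▓░▓▒▒···
░▓▒█░▒▒▒·······
░▒≈▒▓≈▒········

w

██········
██········
██····░█▒▒
██·▒▒≈▓▒█▒
██·≈░▒▓░▒▒
██·▒▓@█▒░█
██·▒░░▒▓≈▓
██·░▓▒█░▒▒
██·░▒≈▒▓≈▒
██········

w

██········
██········
██········
██·▒▒▒░█▒▒
██·▒▒≈▓▒█▒
██·≈░@▓░▒▒
██·▒▓▒█▒░█
██·▒░░▒▓≈▓
██·░▓▒█░▒▒
██·░▒≈▒▓≈▒

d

█·········
█········▓
█········░
█·▒▒▒░█▒▒≈
█·▒▒≈▓▒█▒░
█·≈░▒@░▒▒▓
█·▒▓▒█▒░█▓
█·▒░░▒▓≈▓▓
█·░▓▒█░▒▒▒
█·░▒≈▒▓≈▒·

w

█·········
█·········
█········▓
█··▒▒░▓▒·░
█·▒▒▒░█▒▒≈
█·▒▒≈@▒█▒░
█·≈░▒▓░▒▒▓
█·▒▓▒█▒░█▓
█·▒░░▒▓≈▓▓
█·░▓▒█░▒▒▒

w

█·········
█·········
█·········
█··▒█░▒▒·▓
█··▒▒░▓▒·░
█·▒▒▒@█▒▒≈
█·▒▒≈▓▒█▒░
█·≈░▒▓░▒▒▓
█·▒▓▒█▒░█▓
█·▒░░▒▓≈▓▓

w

█·········
█·········
█·········
█··▒█▒▓▓··
█··▒█░▒▒·▓
█··▒▒@▓▒·░
█·▒▒▒░█▒▒≈
█·▒▒≈▓▒█▒░
█·≈░▒▓░▒▒▓
█·▒▓▒█▒░█▓

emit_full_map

··········▒▒≈░▓
··········▒░▒▒≈
·▒█▒▓▓··█≈▒≈▒▒▒
·▒█░▒▒·▓▓▒▓█▒▒█
·▒▒@▓▒·░░▒▒░▒▒▓
▒▒▒░█▒▒≈▒▒▒≈▒█▒
▒▒≈▓▒█▒░█▓≈≈▒░▒
≈░▒▓░▒▒▓▒▓▒▒≈··
▒▓▒█▒░█▓▓▒▓█···
▒░░▒▓≈▓▓░▓▒▒···
░▓▒█░▒▒▒·······
░▒≈▒▓≈▒········

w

█·········
█·········
█·········
█··░▓▒▒▒··
█··▒█▒▓▓··
█··▒█@▒▒·▓
█··▒▒░▓▒·░
█·▒▒▒░█▒▒≈
█·▒▒≈▓▒█▒░
█·≈░▒▓░▒▒▓

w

█·········
█·········
█·········
█··░▒▒░█··
█··░▓▒▒▒··
█··▒█@▓▓··
█··▒█░▒▒·▓
█··▒▒░▓▒·░
█·▒▒▒░█▒▒≈
█·▒▒≈▓▒█▒░

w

█·········
█·········
█·········
█··≈▒▒▓░··
█··░▒▒░█··
█··░▓@▒▒··
█··▒█▒▓▓··
█··▒█░▒▒·▓
█··▒▒░▓▒·░
█·▒▒▒░█▒▒≈

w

█·········
█·········
█·········
█··▒▓▒▒░··
█··≈▒▒▓░··
█··░▒@░█··
█··░▓▒▒▒··
█··▒█▒▓▓··
█··▒█░▒▒·▓
█··▒▒░▓▒·░

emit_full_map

·▒▓▒▒░·········
·≈▒▒▓░·········
·░▒@░█····▒▒≈░▓
·░▓▒▒▒····▒░▒▒≈
·▒█▒▓▓··█≈▒≈▒▒▒
·▒█░▒▒·▓▓▒▓█▒▒█
·▒▒░▓▒·░░▒▒░▒▒▓
▒▒▒░█▒▒≈▒▒▒≈▒█▒
▒▒≈▓▒█▒░█▓≈≈▒░▒
≈░▒▓░▒▒▓▒▓▒▒≈··
▒▓▒█▒░█▓▓▒▓█···
▒░░▒▓≈▓▓░▓▒▒···
░▓▒█░▒▒▒·······
░▒≈▒▓≈▒········

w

█·········
█·········
█·········
█··░▓▓≈▓··
█··▒▓▒▒░··
█··≈▒@▓░··
█··░▒▒░█··
█··░▓▒▒▒··
█··▒█▒▓▓··
█··▒█░▒▒·▓

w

█·········
█·········
█·········
█··▒▒≈▒▒··
█··░▓▓≈▓··
█··▒▓@▒░··
█··≈▒▒▓░··
█··░▒▒░█··
█··░▓▒▒▒··
█··▒█▒▓▓··

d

··········
··········
··········
··▒▒≈▒▒▒··
··░▓▓≈▓▓··
··▒▓▒@░█··
··≈▒▒▓░▒··
··░▒▒░█▓··
··░▓▒▒▒···
··▒█▒▓▓··█

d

··········
··········
··········
·▒▒≈▒▒▒▒··
·░▓▓≈▓▓░··
·▒▓▒▒@█▒··
·≈▒▒▓░▒▒··
·░▒▒░█▓▒··
·░▓▒▒▒····
·▒█▒▓▓··█≈

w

··········
··········
··········
···░░▒░▓··
·▒▒≈▒▒▒▒··
·░▓▓≈@▓░··
·▒▓▒▒░█▒··
·≈▒▒▓░▒▒··
·░▒▒░█▓▒··
·░▓▒▒▒····

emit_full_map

···░░▒░▓·······
·▒▒≈▒▒▒▒·······
·░▓▓≈@▓░·······
·▒▓▒▒░█▒·······
·≈▒▒▓░▒▒·······
·░▒▒░█▓▒··▒▒≈░▓
·░▓▒▒▒····▒░▒▒≈
·▒█▒▓▓··█≈▒≈▒▒▒
·▒█░▒▒·▓▓▒▓█▒▒█
·▒▒░▓▒·░░▒▒░▒▒▓
▒▒▒░█▒▒≈▒▒▒≈▒█▒
▒▒≈▓▒█▒░█▓≈≈▒░▒
≈░▒▓░▒▒▓▒▓▒▒≈··
▒▓▒█▒░█▓▓▒▓█···
▒░░▒▓≈▓▓░▓▒▒···
░▓▒█░▒▒▒·······
░▒≈▒▓≈▒········


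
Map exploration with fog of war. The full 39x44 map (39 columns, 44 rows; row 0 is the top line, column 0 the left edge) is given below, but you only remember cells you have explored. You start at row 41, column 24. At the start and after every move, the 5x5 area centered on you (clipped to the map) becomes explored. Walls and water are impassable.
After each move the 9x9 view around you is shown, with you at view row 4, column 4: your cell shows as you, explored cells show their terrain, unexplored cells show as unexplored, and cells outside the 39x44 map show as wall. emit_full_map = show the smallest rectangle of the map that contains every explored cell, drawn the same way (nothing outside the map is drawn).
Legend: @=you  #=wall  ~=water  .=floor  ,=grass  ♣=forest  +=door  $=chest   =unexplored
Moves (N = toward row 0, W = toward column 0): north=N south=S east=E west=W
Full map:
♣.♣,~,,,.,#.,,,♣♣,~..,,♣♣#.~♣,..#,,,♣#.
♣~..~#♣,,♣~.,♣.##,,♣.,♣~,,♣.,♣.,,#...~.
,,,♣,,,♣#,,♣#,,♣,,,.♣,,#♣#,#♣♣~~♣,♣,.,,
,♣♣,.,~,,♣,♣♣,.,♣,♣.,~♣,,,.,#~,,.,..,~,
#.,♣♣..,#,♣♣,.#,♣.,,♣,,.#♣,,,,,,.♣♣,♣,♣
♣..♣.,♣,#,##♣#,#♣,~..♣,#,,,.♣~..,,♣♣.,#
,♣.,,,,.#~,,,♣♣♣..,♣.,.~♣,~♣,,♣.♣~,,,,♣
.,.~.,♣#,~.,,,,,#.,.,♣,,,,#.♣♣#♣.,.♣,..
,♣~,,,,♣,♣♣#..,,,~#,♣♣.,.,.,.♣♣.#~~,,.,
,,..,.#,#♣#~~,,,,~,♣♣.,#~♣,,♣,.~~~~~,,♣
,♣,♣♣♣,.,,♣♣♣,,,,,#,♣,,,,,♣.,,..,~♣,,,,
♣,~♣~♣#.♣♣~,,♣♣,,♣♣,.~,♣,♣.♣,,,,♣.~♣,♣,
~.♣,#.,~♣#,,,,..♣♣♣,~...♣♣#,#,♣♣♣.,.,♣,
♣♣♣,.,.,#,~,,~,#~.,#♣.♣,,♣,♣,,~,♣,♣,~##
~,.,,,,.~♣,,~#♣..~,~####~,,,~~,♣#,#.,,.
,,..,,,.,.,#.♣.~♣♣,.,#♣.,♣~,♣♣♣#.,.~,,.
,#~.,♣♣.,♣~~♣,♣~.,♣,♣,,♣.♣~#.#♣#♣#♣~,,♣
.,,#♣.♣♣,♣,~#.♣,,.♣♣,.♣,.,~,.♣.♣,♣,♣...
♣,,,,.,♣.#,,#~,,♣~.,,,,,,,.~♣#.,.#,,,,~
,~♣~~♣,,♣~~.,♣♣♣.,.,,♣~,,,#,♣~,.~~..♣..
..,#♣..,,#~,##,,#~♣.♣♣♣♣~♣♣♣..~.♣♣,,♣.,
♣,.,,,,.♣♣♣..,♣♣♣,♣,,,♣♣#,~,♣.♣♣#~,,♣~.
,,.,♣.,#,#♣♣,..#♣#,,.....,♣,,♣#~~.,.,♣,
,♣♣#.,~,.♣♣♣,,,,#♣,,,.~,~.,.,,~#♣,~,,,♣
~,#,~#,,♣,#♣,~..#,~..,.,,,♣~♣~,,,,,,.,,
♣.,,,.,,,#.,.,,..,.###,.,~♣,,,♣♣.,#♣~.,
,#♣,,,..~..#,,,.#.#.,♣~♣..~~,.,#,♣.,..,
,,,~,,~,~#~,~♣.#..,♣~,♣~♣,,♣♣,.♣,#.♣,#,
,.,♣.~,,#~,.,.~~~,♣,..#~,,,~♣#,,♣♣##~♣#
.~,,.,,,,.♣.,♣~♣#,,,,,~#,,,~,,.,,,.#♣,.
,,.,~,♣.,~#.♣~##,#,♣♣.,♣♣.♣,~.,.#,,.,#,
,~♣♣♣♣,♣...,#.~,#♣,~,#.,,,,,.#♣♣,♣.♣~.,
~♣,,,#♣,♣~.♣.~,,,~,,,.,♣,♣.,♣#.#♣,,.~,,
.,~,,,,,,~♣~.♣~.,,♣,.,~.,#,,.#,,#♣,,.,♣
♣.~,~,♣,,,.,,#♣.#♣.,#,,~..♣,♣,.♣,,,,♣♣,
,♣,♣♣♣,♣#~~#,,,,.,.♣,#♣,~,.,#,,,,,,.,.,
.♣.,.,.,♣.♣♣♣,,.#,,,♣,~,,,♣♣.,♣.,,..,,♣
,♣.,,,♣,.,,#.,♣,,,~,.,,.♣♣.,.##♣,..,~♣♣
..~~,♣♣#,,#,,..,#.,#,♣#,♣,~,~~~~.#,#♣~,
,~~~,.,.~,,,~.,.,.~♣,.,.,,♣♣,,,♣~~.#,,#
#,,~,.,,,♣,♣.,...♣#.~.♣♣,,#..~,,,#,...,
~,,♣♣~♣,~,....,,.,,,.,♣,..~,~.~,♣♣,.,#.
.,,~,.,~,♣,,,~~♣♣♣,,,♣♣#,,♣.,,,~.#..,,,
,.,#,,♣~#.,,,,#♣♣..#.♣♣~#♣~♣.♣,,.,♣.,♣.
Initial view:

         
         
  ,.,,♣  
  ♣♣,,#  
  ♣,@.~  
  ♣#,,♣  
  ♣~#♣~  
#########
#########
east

         
         
 ,.,,♣♣  
 ♣♣,,#.  
 ♣,.@~,  
 ♣#,,♣.  
 ♣~#♣~♣  
#########
#########

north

         
         
  ,♣,~,  
 ,.,,♣♣  
 ♣♣,@#.  
 ♣,..~,  
 ♣#,,♣.  
 ♣~#♣~♣  
#########

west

         
         
  #,♣,~, 
  ,.,,♣♣ 
  ♣♣@,#. 
  ♣,..~, 
  ♣#,,♣. 
  ♣~#♣~♣ 
#########

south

         
  #,♣,~, 
  ,.,,♣♣ 
  ♣♣,,#. 
  ♣,@.~, 
  ♣#,,♣. 
  ♣~#♣~♣ 
#########
#########

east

         
 #,♣,~,  
 ,.,,♣♣  
 ♣♣,,#.  
 ♣,.@~,  
 ♣#,,♣.  
 ♣~#♣~♣  
#########
#########

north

         
         
 #,♣,~,  
 ,.,,♣♣  
 ♣♣,@#.  
 ♣,..~,  
 ♣#,,♣.  
 ♣~#♣~♣  
#########

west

         
         
  #,♣,~, 
  ,.,,♣♣ 
  ♣♣@,#. 
  ♣,..~, 
  ♣#,,♣. 
  ♣~#♣~♣ 
#########

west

         
         
  ♣#,♣,~,
  .,.,,♣♣
  .♣@,,#.
  ,♣,..~,
  ♣♣#,,♣.
   ♣~#♣~♣
#########

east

         
         
 ♣#,♣,~, 
 .,.,,♣♣ 
 .♣♣@,#. 
 ,♣,..~, 
 ♣♣#,,♣. 
  ♣~#♣~♣ 
#########

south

         
 ♣#,♣,~, 
 .,.,,♣♣ 
 .♣♣,,#. 
 ,♣,@.~, 
 ♣♣#,,♣. 
  ♣~#♣~♣ 
#########
#########

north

         
         
 ♣#,♣,~, 
 .,.,,♣♣ 
 .♣♣@,#. 
 ,♣,..~, 
 ♣♣#,,♣. 
  ♣~#♣~♣ 
#########

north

         
         
  ,.♣♣.  
 ♣#,♣,~, 
 .,.@,♣♣ 
 .♣♣,,#. 
 ,♣,..~, 
 ♣♣#,,♣. 
  ♣~#♣~♣ 

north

         
         
  ~,,,♣  
  ,.♣♣.  
 ♣#,@,~, 
 .,.,,♣♣ 
 .♣♣,,#. 
 ,♣,..~, 
 ♣♣#,,♣. 

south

         
  ~,,,♣  
  ,.♣♣.  
 ♣#,♣,~, 
 .,.@,♣♣ 
 .♣♣,,#. 
 ,♣,..~, 
 ♣♣#,,♣. 
  ♣~#♣~♣ 

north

         
         
  ~,,,♣  
  ,.♣♣.  
 ♣#,@,~, 
 .,.,,♣♣ 
 .♣♣,,#. 
 ,♣,..~, 
 ♣♣#,,♣. 

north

         
         
  ♣,~,.  
  ~,,,♣  
  ,.@♣.  
 ♣#,♣,~, 
 .,.,,♣♣ 
 .♣♣,,#. 
 ,♣,..~, 

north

         
         
  ,~..♣  
  ♣,~,.  
  ~,@,♣  
  ,.♣♣.  
 ♣#,♣,~, 
 .,.,,♣♣ 
 .♣♣,,#. 

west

         
         
  ,,~..♣ 
  #♣,~,. 
  ,~@,,♣ 
  ,,.♣♣. 
  ♣#,♣,~,
  .,.,,♣♣
  .♣♣,,#.

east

         
         
 ,,~..♣  
 #♣,~,.  
 ,~,@,♣  
 ,,.♣♣.  
 ♣#,♣,~, 
 .,.,,♣♣ 
 .♣♣,,#. 

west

         
         
  ,,~..♣ 
  #♣,~,. 
  ,~@,,♣ 
  ,,.♣♣. 
  ♣#,♣,~,
  .,.,,♣♣
  .♣♣,,#.

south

         
  ,,~..♣ 
  #♣,~,. 
  ,~,,,♣ 
  ,,@♣♣. 
  ♣#,♣,~,
  .,.,,♣♣
  .♣♣,,#.
  ,♣,..~,

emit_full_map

,,~..♣ 
#♣,~,. 
,~,,,♣ 
,,@♣♣. 
♣#,♣,~,
.,.,,♣♣
.♣♣,,#.
,♣,..~,
♣♣#,,♣.
 ♣~#♣~♣

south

  ,,~..♣ 
  #♣,~,. 
  ,~,,,♣ 
  ,,.♣♣. 
  ♣#@♣,~,
  .,.,,♣♣
  .♣♣,,#.
  ,♣,..~,
  ♣♣#,,♣.

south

  #♣,~,. 
  ,~,,,♣ 
  ,,.♣♣. 
  ♣#,♣,~,
  .,@,,♣♣
  .♣♣,,#.
  ,♣,..~,
  ♣♣#,,♣.
   ♣~#♣~♣

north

  ,,~..♣ 
  #♣,~,. 
  ,~,,,♣ 
  ,,.♣♣. 
  ♣#@♣,~,
  .,.,,♣♣
  .♣♣,,#.
  ,♣,..~,
  ♣♣#,,♣.

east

 ,,~..♣  
 #♣,~,.  
 ,~,,,♣  
 ,,.♣♣.  
 ♣#,@,~, 
 .,.,,♣♣ 
 .♣♣,,#. 
 ,♣,..~, 
 ♣♣#,,♣. 

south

 #♣,~,.  
 ,~,,,♣  
 ,,.♣♣.  
 ♣#,♣,~, 
 .,.@,♣♣ 
 .♣♣,,#. 
 ,♣,..~, 
 ♣♣#,,♣. 
  ♣~#♣~♣ 

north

 ,,~..♣  
 #♣,~,.  
 ,~,,,♣  
 ,,.♣♣.  
 ♣#,@,~, 
 .,.,,♣♣ 
 .♣♣,,#. 
 ,♣,..~, 
 ♣♣#,,♣. 


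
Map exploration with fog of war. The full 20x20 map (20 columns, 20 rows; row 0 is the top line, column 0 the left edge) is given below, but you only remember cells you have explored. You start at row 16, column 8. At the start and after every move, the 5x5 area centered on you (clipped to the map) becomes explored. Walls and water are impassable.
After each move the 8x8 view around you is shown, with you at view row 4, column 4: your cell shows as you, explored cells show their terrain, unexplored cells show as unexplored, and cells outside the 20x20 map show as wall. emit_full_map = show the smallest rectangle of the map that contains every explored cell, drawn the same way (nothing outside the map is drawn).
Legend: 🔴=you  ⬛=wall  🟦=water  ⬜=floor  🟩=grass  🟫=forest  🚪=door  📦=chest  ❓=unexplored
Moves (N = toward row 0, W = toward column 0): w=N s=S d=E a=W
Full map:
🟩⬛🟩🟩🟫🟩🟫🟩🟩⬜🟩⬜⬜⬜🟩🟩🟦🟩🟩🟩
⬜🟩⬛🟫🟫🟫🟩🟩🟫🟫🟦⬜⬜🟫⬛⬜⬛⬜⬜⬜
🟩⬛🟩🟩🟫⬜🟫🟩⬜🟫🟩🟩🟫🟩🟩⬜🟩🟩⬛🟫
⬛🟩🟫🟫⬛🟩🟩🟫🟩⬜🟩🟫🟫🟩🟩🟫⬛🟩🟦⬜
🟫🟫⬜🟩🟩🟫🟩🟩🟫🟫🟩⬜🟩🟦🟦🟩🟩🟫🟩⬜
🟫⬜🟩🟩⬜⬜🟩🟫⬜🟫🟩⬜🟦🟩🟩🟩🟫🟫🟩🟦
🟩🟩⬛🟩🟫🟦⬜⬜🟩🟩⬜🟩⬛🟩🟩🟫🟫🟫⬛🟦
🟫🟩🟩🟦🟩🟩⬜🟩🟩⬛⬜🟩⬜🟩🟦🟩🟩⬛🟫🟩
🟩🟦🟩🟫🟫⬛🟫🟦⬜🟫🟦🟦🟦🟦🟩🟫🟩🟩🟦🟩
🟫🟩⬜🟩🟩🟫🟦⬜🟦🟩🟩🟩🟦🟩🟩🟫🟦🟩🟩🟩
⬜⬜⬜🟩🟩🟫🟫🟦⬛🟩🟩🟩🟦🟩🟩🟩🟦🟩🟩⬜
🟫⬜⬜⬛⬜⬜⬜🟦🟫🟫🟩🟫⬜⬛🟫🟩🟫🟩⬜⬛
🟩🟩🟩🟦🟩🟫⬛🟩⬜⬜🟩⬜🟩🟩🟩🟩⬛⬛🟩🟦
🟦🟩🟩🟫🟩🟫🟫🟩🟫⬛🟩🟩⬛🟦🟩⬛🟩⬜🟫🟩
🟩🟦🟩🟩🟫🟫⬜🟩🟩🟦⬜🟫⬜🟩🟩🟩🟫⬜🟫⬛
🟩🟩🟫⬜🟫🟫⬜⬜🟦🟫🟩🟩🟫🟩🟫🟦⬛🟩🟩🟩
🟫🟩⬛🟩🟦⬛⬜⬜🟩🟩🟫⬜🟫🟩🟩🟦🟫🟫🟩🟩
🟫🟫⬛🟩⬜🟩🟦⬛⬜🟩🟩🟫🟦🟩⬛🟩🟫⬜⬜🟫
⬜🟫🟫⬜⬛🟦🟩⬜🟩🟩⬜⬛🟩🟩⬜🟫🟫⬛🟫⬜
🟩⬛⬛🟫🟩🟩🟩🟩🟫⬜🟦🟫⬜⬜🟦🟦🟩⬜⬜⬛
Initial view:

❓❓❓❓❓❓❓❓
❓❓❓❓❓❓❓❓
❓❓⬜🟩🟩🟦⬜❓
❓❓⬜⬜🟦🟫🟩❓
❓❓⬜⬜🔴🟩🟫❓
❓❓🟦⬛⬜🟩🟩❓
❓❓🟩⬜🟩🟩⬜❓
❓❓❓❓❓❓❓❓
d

❓❓❓❓❓❓❓❓
❓❓❓❓❓❓❓❓
❓⬜🟩🟩🟦⬜🟫❓
❓⬜⬜🟦🟫🟩🟩❓
❓⬜⬜🟩🔴🟫⬜❓
❓🟦⬛⬜🟩🟩🟫❓
❓🟩⬜🟩🟩⬜⬛❓
❓❓❓❓❓❓❓❓

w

❓❓❓❓❓❓❓❓
❓❓❓❓❓❓❓❓
❓❓🟩🟫⬛🟩🟩❓
❓⬜🟩🟩🟦⬜🟫❓
❓⬜⬜🟦🔴🟩🟩❓
❓⬜⬜🟩🟩🟫⬜❓
❓🟦⬛⬜🟩🟩🟫❓
❓🟩⬜🟩🟩⬜⬛❓

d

❓❓❓❓❓❓❓❓
❓❓❓❓❓❓❓❓
❓🟩🟫⬛🟩🟩⬛❓
⬜🟩🟩🟦⬜🟫⬜❓
⬜⬜🟦🟫🔴🟩🟫❓
⬜⬜🟩🟩🟫⬜🟫❓
🟦⬛⬜🟩🟩🟫🟦❓
🟩⬜🟩🟩⬜⬛❓❓

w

❓❓❓❓❓❓❓❓
❓❓❓❓❓❓❓❓
❓❓⬜⬜🟩⬜🟩❓
❓🟩🟫⬛🟩🟩⬛❓
⬜🟩🟩🟦🔴🟫⬜❓
⬜⬜🟦🟫🟩🟩🟫❓
⬜⬜🟩🟩🟫⬜🟫❓
🟦⬛⬜🟩🟩🟫🟦❓

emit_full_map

❓❓⬜⬜🟩⬜🟩
❓🟩🟫⬛🟩🟩⬛
⬜🟩🟩🟦🔴🟫⬜
⬜⬜🟦🟫🟩🟩🟫
⬜⬜🟩🟩🟫⬜🟫
🟦⬛⬜🟩🟩🟫🟦
🟩⬜🟩🟩⬜⬛❓

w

❓❓❓❓❓❓❓❓
❓❓❓❓❓❓❓❓
❓❓🟫🟫🟩🟫⬜❓
❓❓⬜⬜🟩⬜🟩❓
❓🟩🟫⬛🔴🟩⬛❓
⬜🟩🟩🟦⬜🟫⬜❓
⬜⬜🟦🟫🟩🟩🟫❓
⬜⬜🟩🟩🟫⬜🟫❓

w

❓❓❓❓❓❓❓❓
❓❓❓❓❓❓❓❓
❓❓⬛🟩🟩🟩🟦❓
❓❓🟫🟫🟩🟫⬜❓
❓❓⬜⬜🔴⬜🟩❓
❓🟩🟫⬛🟩🟩⬛❓
⬜🟩🟩🟦⬜🟫⬜❓
⬜⬜🟦🟫🟩🟩🟫❓

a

❓❓❓❓❓❓❓❓
❓❓❓❓❓❓❓❓
❓❓🟦⬛🟩🟩🟩🟦
❓❓🟦🟫🟫🟩🟫⬜
❓❓🟩⬜🔴🟩⬜🟩
❓❓🟩🟫⬛🟩🟩⬛
❓⬜🟩🟩🟦⬜🟫⬜
❓⬜⬜🟦🟫🟩🟩🟫

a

❓❓❓❓❓❓❓❓
❓❓❓❓❓❓❓❓
❓❓🟫🟦⬛🟩🟩🟩
❓❓⬜🟦🟫🟫🟩🟫
❓❓⬛🟩🔴⬜🟩⬜
❓❓🟫🟩🟫⬛🟩🟩
❓❓⬜🟩🟩🟦⬜🟫
❓❓⬜⬜🟦🟫🟩🟩

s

❓❓❓❓❓❓❓❓
❓❓🟫🟦⬛🟩🟩🟩
❓❓⬜🟦🟫🟫🟩🟫
❓❓⬛🟩⬜⬜🟩⬜
❓❓🟫🟩🔴⬛🟩🟩
❓❓⬜🟩🟩🟦⬜🟫
❓❓⬜⬜🟦🟫🟩🟩
❓❓⬜⬜🟩🟩🟫⬜

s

❓❓🟫🟦⬛🟩🟩🟩
❓❓⬜🟦🟫🟫🟩🟫
❓❓⬛🟩⬜⬜🟩⬜
❓❓🟫🟩🟫⬛🟩🟩
❓❓⬜🟩🔴🟦⬜🟫
❓❓⬜⬜🟦🟫🟩🟩
❓❓⬜⬜🟩🟩🟫⬜
❓❓🟦⬛⬜🟩🟩🟫

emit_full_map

🟫🟦⬛🟩🟩🟩🟦
⬜🟦🟫🟫🟩🟫⬜
⬛🟩⬜⬜🟩⬜🟩
🟫🟩🟫⬛🟩🟩⬛
⬜🟩🔴🟦⬜🟫⬜
⬜⬜🟦🟫🟩🟩🟫
⬜⬜🟩🟩🟫⬜🟫
🟦⬛⬜🟩🟩🟫🟦
🟩⬜🟩🟩⬜⬛❓

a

❓❓❓🟫🟦⬛🟩🟩
❓❓❓⬜🟦🟫🟫🟩
❓❓🟫⬛🟩⬜⬜🟩
❓❓🟫🟫🟩🟫⬛🟩
❓❓🟫⬜🔴🟩🟦⬜
❓❓🟫⬜⬜🟦🟫🟩
❓❓⬛⬜⬜🟩🟩🟫
❓❓❓🟦⬛⬜🟩🟩

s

❓❓❓⬜🟦🟫🟫🟩
❓❓🟫⬛🟩⬜⬜🟩
❓❓🟫🟫🟩🟫⬛🟩
❓❓🟫⬜🟩🟩🟦⬜
❓❓🟫⬜🔴🟦🟫🟩
❓❓⬛⬜⬜🟩🟩🟫
❓❓🟩🟦⬛⬜🟩🟩
❓❓❓🟩⬜🟩🟩⬜

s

❓❓🟫⬛🟩⬜⬜🟩
❓❓🟫🟫🟩🟫⬛🟩
❓❓🟫⬜🟩🟩🟦⬜
❓❓🟫⬜⬜🟦🟫🟩
❓❓⬛⬜🔴🟩🟩🟫
❓❓🟩🟦⬛⬜🟩🟩
❓❓🟦🟩⬜🟩🟩⬜
❓❓❓❓❓❓❓❓

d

❓🟫⬛🟩⬜⬜🟩⬜
❓🟫🟫🟩🟫⬛🟩🟩
❓🟫⬜🟩🟩🟦⬜🟫
❓🟫⬜⬜🟦🟫🟩🟩
❓⬛⬜⬜🔴🟩🟫⬜
❓🟩🟦⬛⬜🟩🟩🟫
❓🟦🟩⬜🟩🟩⬜⬛
❓❓❓❓❓❓❓❓

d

🟫⬛🟩⬜⬜🟩⬜🟩
🟫🟫🟩🟫⬛🟩🟩⬛
🟫⬜🟩🟩🟦⬜🟫⬜
🟫⬜⬜🟦🟫🟩🟩🟫
⬛⬜⬜🟩🔴🟫⬜🟫
🟩🟦⬛⬜🟩🟩🟫🟦
🟦🟩⬜🟩🟩⬜⬛❓
❓❓❓❓❓❓❓❓

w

❓⬜🟦🟫🟫🟩🟫⬜
🟫⬛🟩⬜⬜🟩⬜🟩
🟫🟫🟩🟫⬛🟩🟩⬛
🟫⬜🟩🟩🟦⬜🟫⬜
🟫⬜⬜🟦🔴🟩🟩🟫
⬛⬜⬜🟩🟩🟫⬜🟫
🟩🟦⬛⬜🟩🟩🟫🟦
🟦🟩⬜🟩🟩⬜⬛❓

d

⬜🟦🟫🟫🟩🟫⬜❓
⬛🟩⬜⬜🟩⬜🟩❓
🟫🟩🟫⬛🟩🟩⬛❓
⬜🟩🟩🟦⬜🟫⬜❓
⬜⬜🟦🟫🔴🟩🟫❓
⬜⬜🟩🟩🟫⬜🟫❓
🟦⬛⬜🟩🟩🟫🟦❓
🟩⬜🟩🟩⬜⬛❓❓

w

🟫🟦⬛🟩🟩🟩🟦❓
⬜🟦🟫🟫🟩🟫⬜❓
⬛🟩⬜⬜🟩⬜🟩❓
🟫🟩🟫⬛🟩🟩⬛❓
⬜🟩🟩🟦🔴🟫⬜❓
⬜⬜🟦🟫🟩🟩🟫❓
⬜⬜🟩🟩🟫⬜🟫❓
🟦⬛⬜🟩🟩🟫🟦❓

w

❓❓❓❓❓❓❓❓
🟫🟦⬛🟩🟩🟩🟦❓
⬜🟦🟫🟫🟩🟫⬜❓
⬛🟩⬜⬜🟩⬜🟩❓
🟫🟩🟫⬛🔴🟩⬛❓
⬜🟩🟩🟦⬜🟫⬜❓
⬜⬜🟦🟫🟩🟩🟫❓
⬜⬜🟩🟩🟫⬜🟫❓

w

❓❓❓❓❓❓❓❓
❓❓❓❓❓❓❓❓
🟫🟦⬛🟩🟩🟩🟦❓
⬜🟦🟫🟫🟩🟫⬜❓
⬛🟩⬜⬜🔴⬜🟩❓
🟫🟩🟫⬛🟩🟩⬛❓
⬜🟩🟩🟦⬜🟫⬜❓
⬜⬜🟦🟫🟩🟩🟫❓

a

❓❓❓❓❓❓❓❓
❓❓❓❓❓❓❓❓
❓🟫🟦⬛🟩🟩🟩🟦
❓⬜🟦🟫🟫🟩🟫⬜
🟫⬛🟩⬜🔴🟩⬜🟩
🟫🟫🟩🟫⬛🟩🟩⬛
🟫⬜🟩🟩🟦⬜🟫⬜
🟫⬜⬜🟦🟫🟩🟩🟫

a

❓❓❓❓❓❓❓❓
❓❓❓❓❓❓❓❓
❓❓🟫🟦⬛🟩🟩🟩
❓❓⬜🟦🟫🟫🟩🟫
❓🟫⬛🟩🔴⬜🟩⬜
❓🟫🟫🟩🟫⬛🟩🟩
❓🟫⬜🟩🟩🟦⬜🟫
❓🟫⬜⬜🟦🟫🟩🟩

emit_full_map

❓🟫🟦⬛🟩🟩🟩🟦
❓⬜🟦🟫🟫🟩🟫⬜
🟫⬛🟩🔴⬜🟩⬜🟩
🟫🟫🟩🟫⬛🟩🟩⬛
🟫⬜🟩🟩🟦⬜🟫⬜
🟫⬜⬜🟦🟫🟩🟩🟫
⬛⬜⬜🟩🟩🟫⬜🟫
🟩🟦⬛⬜🟩🟩🟫🟦
🟦🟩⬜🟩🟩⬜⬛❓


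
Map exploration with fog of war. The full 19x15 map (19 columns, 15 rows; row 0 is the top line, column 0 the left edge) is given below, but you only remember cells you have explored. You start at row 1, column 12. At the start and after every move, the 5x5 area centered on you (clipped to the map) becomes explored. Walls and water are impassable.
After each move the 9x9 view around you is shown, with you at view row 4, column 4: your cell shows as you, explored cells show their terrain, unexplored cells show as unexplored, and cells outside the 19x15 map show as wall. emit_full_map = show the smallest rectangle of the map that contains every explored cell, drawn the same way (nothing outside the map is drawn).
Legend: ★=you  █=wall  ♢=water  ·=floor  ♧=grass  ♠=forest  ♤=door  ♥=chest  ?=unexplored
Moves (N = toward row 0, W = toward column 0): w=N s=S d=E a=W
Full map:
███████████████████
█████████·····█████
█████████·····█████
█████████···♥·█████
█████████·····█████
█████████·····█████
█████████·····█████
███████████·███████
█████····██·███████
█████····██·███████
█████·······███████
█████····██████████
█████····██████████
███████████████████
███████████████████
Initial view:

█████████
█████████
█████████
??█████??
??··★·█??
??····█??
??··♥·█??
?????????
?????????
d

█████████
█████████
█████████
?██████??
?···★██??
?····██??
?··♥·██??
?????????
?????????

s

█████████
█████████
?██████??
?····██??
?···★██??
?··♥·██??
??···██??
?????????
?????????

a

█████████
█████████
??██████?
??····██?
??··★·██?
??··♥·██?
??····██?
?????????
?????????

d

█████████
█████████
?██████??
?····██??
?···★██??
?··♥·██??
?····██??
?????????
?????????

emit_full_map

██████
····██
···★██
··♥·██
····██

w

█████████
█████████
█████████
?██████??
?···★██??
?····██??
?··♥·██??
?····██??
?????????

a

█████████
█████████
█████████
??██████?
??··★·██?
??····██?
??··♥·██?
??····██?
?????????

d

█████████
█████████
█████████
?██████??
?···★██??
?····██??
?··♥·██??
?····██??
?????????

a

█████████
█████████
█████████
??██████?
??··★·██?
??····██?
??··♥·██?
??····██?
?????????


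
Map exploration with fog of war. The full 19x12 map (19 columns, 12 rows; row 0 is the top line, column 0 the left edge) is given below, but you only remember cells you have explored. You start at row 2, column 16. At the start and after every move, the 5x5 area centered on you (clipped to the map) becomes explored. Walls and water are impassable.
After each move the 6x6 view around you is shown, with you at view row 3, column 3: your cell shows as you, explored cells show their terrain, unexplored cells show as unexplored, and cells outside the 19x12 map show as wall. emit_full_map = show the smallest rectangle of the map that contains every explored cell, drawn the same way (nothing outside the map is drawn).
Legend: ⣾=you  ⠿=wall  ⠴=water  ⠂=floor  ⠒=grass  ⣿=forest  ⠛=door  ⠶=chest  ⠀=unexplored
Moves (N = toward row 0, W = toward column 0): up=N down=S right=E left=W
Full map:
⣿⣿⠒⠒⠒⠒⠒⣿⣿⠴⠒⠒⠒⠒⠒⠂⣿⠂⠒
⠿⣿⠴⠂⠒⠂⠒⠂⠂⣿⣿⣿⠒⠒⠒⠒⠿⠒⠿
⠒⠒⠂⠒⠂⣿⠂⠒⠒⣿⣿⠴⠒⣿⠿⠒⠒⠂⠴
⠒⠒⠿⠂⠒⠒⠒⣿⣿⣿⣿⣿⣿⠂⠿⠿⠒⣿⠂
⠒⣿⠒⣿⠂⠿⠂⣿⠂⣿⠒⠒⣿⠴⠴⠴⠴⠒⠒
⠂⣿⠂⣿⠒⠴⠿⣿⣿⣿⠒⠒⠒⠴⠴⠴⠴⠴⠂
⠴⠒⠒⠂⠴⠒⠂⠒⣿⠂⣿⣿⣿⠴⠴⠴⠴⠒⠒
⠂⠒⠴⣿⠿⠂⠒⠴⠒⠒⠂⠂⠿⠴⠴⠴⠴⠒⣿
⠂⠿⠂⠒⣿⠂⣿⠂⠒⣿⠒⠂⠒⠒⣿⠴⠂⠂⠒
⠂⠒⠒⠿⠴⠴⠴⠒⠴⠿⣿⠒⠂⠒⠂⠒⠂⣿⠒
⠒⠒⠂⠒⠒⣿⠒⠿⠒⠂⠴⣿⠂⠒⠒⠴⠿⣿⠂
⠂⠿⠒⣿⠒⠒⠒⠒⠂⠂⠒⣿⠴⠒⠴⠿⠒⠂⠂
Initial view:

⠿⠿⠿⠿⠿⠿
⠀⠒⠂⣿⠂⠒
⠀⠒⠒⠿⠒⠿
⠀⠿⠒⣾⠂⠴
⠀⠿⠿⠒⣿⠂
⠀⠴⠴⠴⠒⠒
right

⠿⠿⠿⠿⠿⠿
⠒⠂⣿⠂⠒⠿
⠒⠒⠿⠒⠿⠿
⠿⠒⠒⣾⠴⠿
⠿⠿⠒⣿⠂⠿
⠴⠴⠴⠒⠒⠿

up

⠿⠿⠿⠿⠿⠿
⠿⠿⠿⠿⠿⠿
⠒⠂⣿⠂⠒⠿
⠒⠒⠿⣾⠿⠿
⠿⠒⠒⠂⠴⠿
⠿⠿⠒⣿⠂⠿

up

⠿⠿⠿⠿⠿⠿
⠿⠿⠿⠿⠿⠿
⠿⠿⠿⠿⠿⠿
⠒⠂⣿⣾⠒⠿
⠒⠒⠿⠒⠿⠿
⠿⠒⠒⠂⠴⠿

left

⠿⠿⠿⠿⠿⠿
⠿⠿⠿⠿⠿⠿
⠿⠿⠿⠿⠿⠿
⠀⠒⠂⣾⠂⠒
⠀⠒⠒⠿⠒⠿
⠀⠿⠒⠒⠂⠴

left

⠿⠿⠿⠿⠿⠿
⠿⠿⠿⠿⠿⠿
⠿⠿⠿⠿⠿⠿
⠀⠒⠒⣾⣿⠂
⠀⠒⠒⠒⠿⠒
⠀⣿⠿⠒⠒⠂

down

⠿⠿⠿⠿⠿⠿
⠿⠿⠿⠿⠿⠿
⠀⠒⠒⠂⣿⠂
⠀⠒⠒⣾⠿⠒
⠀⣿⠿⠒⠒⠂
⠀⠂⠿⠿⠒⣿

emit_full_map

⠒⠒⠂⣿⠂⠒
⠒⠒⣾⠿⠒⠿
⣿⠿⠒⠒⠂⠴
⠂⠿⠿⠒⣿⠂
⠀⠴⠴⠴⠒⠒

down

⠿⠿⠿⠿⠿⠿
⠀⠒⠒⠂⣿⠂
⠀⠒⠒⠒⠿⠒
⠀⣿⠿⣾⠒⠂
⠀⠂⠿⠿⠒⣿
⠀⠴⠴⠴⠴⠒

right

⠿⠿⠿⠿⠿⠿
⠒⠒⠂⣿⠂⠒
⠒⠒⠒⠿⠒⠿
⣿⠿⠒⣾⠂⠴
⠂⠿⠿⠒⣿⠂
⠴⠴⠴⠴⠒⠒

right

⠿⠿⠿⠿⠿⠿
⠒⠂⣿⠂⠒⠿
⠒⠒⠿⠒⠿⠿
⠿⠒⠒⣾⠴⠿
⠿⠿⠒⣿⠂⠿
⠴⠴⠴⠒⠒⠿

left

⠿⠿⠿⠿⠿⠿
⠒⠒⠂⣿⠂⠒
⠒⠒⠒⠿⠒⠿
⣿⠿⠒⣾⠂⠴
⠂⠿⠿⠒⣿⠂
⠴⠴⠴⠴⠒⠒


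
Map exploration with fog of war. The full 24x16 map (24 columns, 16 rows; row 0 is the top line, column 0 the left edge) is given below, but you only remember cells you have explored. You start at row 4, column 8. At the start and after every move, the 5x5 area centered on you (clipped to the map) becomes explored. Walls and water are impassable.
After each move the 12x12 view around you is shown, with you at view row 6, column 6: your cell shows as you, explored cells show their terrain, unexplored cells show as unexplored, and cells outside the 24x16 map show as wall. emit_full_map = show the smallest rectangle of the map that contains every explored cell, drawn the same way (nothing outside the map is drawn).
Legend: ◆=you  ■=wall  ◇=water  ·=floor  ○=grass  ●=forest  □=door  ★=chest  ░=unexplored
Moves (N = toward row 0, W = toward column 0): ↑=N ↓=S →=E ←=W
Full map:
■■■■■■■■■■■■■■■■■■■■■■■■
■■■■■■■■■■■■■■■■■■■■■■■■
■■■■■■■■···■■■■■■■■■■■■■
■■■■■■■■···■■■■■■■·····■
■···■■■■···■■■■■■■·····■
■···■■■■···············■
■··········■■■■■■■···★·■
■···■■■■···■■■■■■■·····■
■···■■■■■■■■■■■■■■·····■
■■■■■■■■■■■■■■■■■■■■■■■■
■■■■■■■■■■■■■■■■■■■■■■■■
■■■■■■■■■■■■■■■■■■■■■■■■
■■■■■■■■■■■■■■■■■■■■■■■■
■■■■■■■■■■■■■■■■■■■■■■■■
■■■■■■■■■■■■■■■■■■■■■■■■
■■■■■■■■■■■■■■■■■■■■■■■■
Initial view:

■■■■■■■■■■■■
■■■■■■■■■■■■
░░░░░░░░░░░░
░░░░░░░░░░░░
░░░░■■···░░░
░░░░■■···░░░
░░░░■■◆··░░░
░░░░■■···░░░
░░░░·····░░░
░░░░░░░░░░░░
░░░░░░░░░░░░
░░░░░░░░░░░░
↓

■■■■■■■■■■■■
░░░░░░░░░░░░
░░░░░░░░░░░░
░░░░■■···░░░
░░░░■■···░░░
░░░░■■···░░░
░░░░■■◆··░░░
░░░░·····░░░
░░░░■■···░░░
░░░░░░░░░░░░
░░░░░░░░░░░░
░░░░░░░░░░░░

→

■■■■■■■■■■■■
░░░░░░░░░░░░
░░░░░░░░░░░░
░░░■■···░░░░
░░░■■···■░░░
░░░■■···■░░░
░░░■■·◆··░░░
░░░·····■░░░
░░░■■···■░░░
░░░░░░░░░░░░
░░░░░░░░░░░░
░░░░░░░░░░░░

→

■■■■■■■■■■■■
░░░░░░░░░░░░
░░░░░░░░░░░░
░░■■···░░░░░
░░■■···■■░░░
░░■■···■■░░░
░░■■··◆··░░░
░░·····■■░░░
░░■■···■■░░░
░░░░░░░░░░░░
░░░░░░░░░░░░
░░░░░░░░░░░░

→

■■■■■■■■■■■■
░░░░░░░░░░░░
░░░░░░░░░░░░
░■■···░░░░░░
░■■···■■■░░░
░■■···■■■░░░
░■■···◆··░░░
░·····■■■░░░
░■■···■■■░░░
░░░░░░░░░░░░
░░░░░░░░░░░░
░░░░░░░░░░░░

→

■■■■■■■■■■■■
░░░░░░░░░░░░
░░░░░░░░░░░░
■■···░░░░░░░
■■···■■■■░░░
■■···■■■■░░░
■■····◆··░░░
·····■■■■░░░
■■···■■■■░░░
░░░░░░░░░░░░
░░░░░░░░░░░░
░░░░░░░░░░░░

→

■■■■■■■■■■■■
░░░░░░░░░░░░
░░░░░░░░░░░░
■···░░░░░░░░
■···■■■■■░░░
■···■■■■■░░░
■·····◆··░░░
····■■■■■░░░
■···■■■■■░░░
░░░░░░░░░░░░
░░░░░░░░░░░░
░░░░░░░░░░░░

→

■■■■■■■■■■■■
░░░░░░░░░░░░
░░░░░░░░░░░░
···░░░░░░░░░
···■■■■■■░░░
···■■■■■■░░░
······◆··░░░
···■■■■■■░░░
···■■■■■■░░░
░░░░░░░░░░░░
░░░░░░░░░░░░
░░░░░░░░░░░░

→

■■■■■■■■■■■■
░░░░░░░░░░░░
░░░░░░░░░░░░
··░░░░░░░░░░
··■■■■■■■░░░
··■■■■■■■░░░
······◆··░░░
··■■■■■■■░░░
··■■■■■■■░░░
░░░░░░░░░░░░
░░░░░░░░░░░░
░░░░░░░░░░░░

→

■■■■■■■■■■■■
░░░░░░░░░░░░
░░░░░░░░░░░░
·░░░░░░░░░░░
·■■■■■■■·░░░
·■■■■■■■·░░░
······◆··░░░
·■■■■■■■·░░░
·■■■■■■■·░░░
░░░░░░░░░░░░
░░░░░░░░░░░░
░░░░░░░░░░░░

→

■■■■■■■■■■■■
░░░░░░░░░░░░
░░░░░░░░░░░░
░░░░░░░░░░░░
■■■■■■■··░░░
■■■■■■■··░░░
······◆··░░░
■■■■■■■··░░░
■■■■■■■··░░░
░░░░░░░░░░░░
░░░░░░░░░░░░
░░░░░░░░░░░░

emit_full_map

■■···░░░░░░░░░
■■···■■■■■■■··
■■···■■■■■■■··
■■·········◆··
·····■■■■■■■··
■■···■■■■■■■··

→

■■■■■■■■■■■■
░░░░░░░░░░░░
░░░░░░░░░░░░
░░░░░░░░░░░░
■■■■■■···░░░
■■■■■■···░░░
······◆··░░░
■■■■■■···░░░
■■■■■■···░░░
░░░░░░░░░░░░
░░░░░░░░░░░░
░░░░░░░░░░░░

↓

░░░░░░░░░░░░
░░░░░░░░░░░░
░░░░░░░░░░░░
■■■■■■···░░░
■■■■■■···░░░
·········░░░
■■■■■■◆··░░░
■■■■■■···░░░
░░░░■■···░░░
░░░░░░░░░░░░
░░░░░░░░░░░░
░░░░░░░░░░░░

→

░░░░░░░░░░░■
░░░░░░░░░░░■
░░░░░░░░░░░■
■■■■■···░░░■
■■■■■····░░■
·········░░■
■■■■■·◆·★░░■
■■■■■····░░■
░░░■■····░░■
░░░░░░░░░░░■
░░░░░░░░░░░■
░░░░░░░░░░░■

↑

■■■■■■■■■■■■
░░░░░░░░░░░■
░░░░░░░░░░░■
░░░░░░░░░░░■
■■■■■····░░■
■■■■■····░░■
······◆··░░■
■■■■■···★░░■
■■■■■····░░■
░░░■■····░░■
░░░░░░░░░░░■
░░░░░░░░░░░■

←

■■■■■■■■■■■■
░░░░░░░░░░░░
░░░░░░░░░░░░
░░░░░░░░░░░░
■■■■■■····░░
■■■■■■····░░
······◆···░░
■■■■■■···★░░
■■■■■■····░░
░░░░■■····░░
░░░░░░░░░░░░
░░░░░░░░░░░░

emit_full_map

■■···░░░░░░░░░░░
■■···■■■■■■■····
■■···■■■■■■■····
■■··········◆···
·····■■■■■■■···★
■■···■■■■■■■····
░░░░░░░░░░■■····

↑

■■■■■■■■■■■■
■■■■■■■■■■■■
░░░░░░░░░░░░
░░░░░░░░░░░░
░░░░■■■■■░░░
■■■■■■····░░
■■■■■■◆···░░
··········░░
■■■■■■···★░░
■■■■■■····░░
░░░░■■····░░
░░░░░░░░░░░░

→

■■■■■■■■■■■■
■■■■■■■■■■■■
░░░░░░░░░░░■
░░░░░░░░░░░■
░░░■■■■■■░░■
■■■■■····░░■
■■■■■·◆··░░■
·········░░■
■■■■■···★░░■
■■■■■····░░■
░░░■■····░░■
░░░░░░░░░░░■

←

■■■■■■■■■■■■
■■■■■■■■■■■■
░░░░░░░░░░░░
░░░░░░░░░░░░
░░░░■■■■■■░░
■■■■■■····░░
■■■■■■◆···░░
··········░░
■■■■■■···★░░
■■■■■■····░░
░░░░■■····░░
░░░░░░░░░░░░

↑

■■■■■■■■■■■■
■■■■■■■■■■■■
■■■■■■■■■■■■
░░░░░░░░░░░░
░░░░■■■■■░░░
░░░░■■■■■■░░
■■■■■■◆···░░
■■■■■■····░░
··········░░
■■■■■■···★░░
■■■■■■····░░
░░░░■■····░░

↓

■■■■■■■■■■■■
■■■■■■■■■■■■
░░░░░░░░░░░░
░░░░■■■■■░░░
░░░░■■■■■■░░
■■■■■■····░░
■■■■■■◆···░░
··········░░
■■■■■■···★░░
■■■■■■····░░
░░░░■■····░░
░░░░░░░░░░░░

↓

■■■■■■■■■■■■
░░░░░░░░░░░░
░░░░■■■■■░░░
░░░░■■■■■■░░
■■■■■■····░░
■■■■■■····░░
······◆···░░
■■■■■■···★░░
■■■■■■····░░
░░░░■■····░░
░░░░░░░░░░░░
░░░░░░░░░░░░

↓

░░░░░░░░░░░░
░░░░■■■■■░░░
░░░░■■■■■■░░
■■■■■■····░░
■■■■■■····░░
··········░░
■■■■■■◆··★░░
■■■■■■····░░
░░░░■■····░░
░░░░░░░░░░░░
░░░░░░░░░░░░
░░░░░░░░░░░░

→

░░░░░░░░░░░■
░░░■■■■■░░░■
░░░■■■■■■░░■
■■■■■····░░■
■■■■■····░░■
·········░░■
■■■■■·◆·★░░■
■■■■■····░░■
░░░■■····░░■
░░░░░░░░░░░■
░░░░░░░░░░░■
░░░░░░░░░░░■

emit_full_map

░░░░░░░░░░■■■■■░
■■···░░░░░■■■■■■
■■···■■■■■■■····
■■···■■■■■■■····
■■··············
·····■■■■■■■·◆·★
■■···■■■■■■■····
░░░░░░░░░░■■····
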